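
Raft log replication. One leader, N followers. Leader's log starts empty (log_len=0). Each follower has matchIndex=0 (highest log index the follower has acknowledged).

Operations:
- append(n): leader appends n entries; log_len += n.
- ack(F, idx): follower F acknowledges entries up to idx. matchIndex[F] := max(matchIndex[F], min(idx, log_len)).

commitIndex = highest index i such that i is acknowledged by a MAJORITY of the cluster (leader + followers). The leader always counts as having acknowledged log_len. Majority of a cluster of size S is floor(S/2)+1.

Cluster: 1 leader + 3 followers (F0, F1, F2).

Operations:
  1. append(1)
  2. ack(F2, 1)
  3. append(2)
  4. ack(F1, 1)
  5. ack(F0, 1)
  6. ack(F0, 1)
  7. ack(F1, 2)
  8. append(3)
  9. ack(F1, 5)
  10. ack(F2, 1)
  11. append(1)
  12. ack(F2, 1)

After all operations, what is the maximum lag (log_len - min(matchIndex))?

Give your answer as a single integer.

Op 1: append 1 -> log_len=1
Op 2: F2 acks idx 1 -> match: F0=0 F1=0 F2=1; commitIndex=0
Op 3: append 2 -> log_len=3
Op 4: F1 acks idx 1 -> match: F0=0 F1=1 F2=1; commitIndex=1
Op 5: F0 acks idx 1 -> match: F0=1 F1=1 F2=1; commitIndex=1
Op 6: F0 acks idx 1 -> match: F0=1 F1=1 F2=1; commitIndex=1
Op 7: F1 acks idx 2 -> match: F0=1 F1=2 F2=1; commitIndex=1
Op 8: append 3 -> log_len=6
Op 9: F1 acks idx 5 -> match: F0=1 F1=5 F2=1; commitIndex=1
Op 10: F2 acks idx 1 -> match: F0=1 F1=5 F2=1; commitIndex=1
Op 11: append 1 -> log_len=7
Op 12: F2 acks idx 1 -> match: F0=1 F1=5 F2=1; commitIndex=1

Answer: 6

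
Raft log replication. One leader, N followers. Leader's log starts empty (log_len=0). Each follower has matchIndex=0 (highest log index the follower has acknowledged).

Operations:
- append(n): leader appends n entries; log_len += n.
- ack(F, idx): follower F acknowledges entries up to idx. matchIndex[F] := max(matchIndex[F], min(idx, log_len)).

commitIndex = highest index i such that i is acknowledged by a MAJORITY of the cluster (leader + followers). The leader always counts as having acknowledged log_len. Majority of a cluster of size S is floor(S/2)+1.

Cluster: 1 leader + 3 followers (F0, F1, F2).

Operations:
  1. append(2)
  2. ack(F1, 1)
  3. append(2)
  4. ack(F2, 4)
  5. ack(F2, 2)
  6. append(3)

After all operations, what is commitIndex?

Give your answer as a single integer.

Answer: 1

Derivation:
Op 1: append 2 -> log_len=2
Op 2: F1 acks idx 1 -> match: F0=0 F1=1 F2=0; commitIndex=0
Op 3: append 2 -> log_len=4
Op 4: F2 acks idx 4 -> match: F0=0 F1=1 F2=4; commitIndex=1
Op 5: F2 acks idx 2 -> match: F0=0 F1=1 F2=4; commitIndex=1
Op 6: append 3 -> log_len=7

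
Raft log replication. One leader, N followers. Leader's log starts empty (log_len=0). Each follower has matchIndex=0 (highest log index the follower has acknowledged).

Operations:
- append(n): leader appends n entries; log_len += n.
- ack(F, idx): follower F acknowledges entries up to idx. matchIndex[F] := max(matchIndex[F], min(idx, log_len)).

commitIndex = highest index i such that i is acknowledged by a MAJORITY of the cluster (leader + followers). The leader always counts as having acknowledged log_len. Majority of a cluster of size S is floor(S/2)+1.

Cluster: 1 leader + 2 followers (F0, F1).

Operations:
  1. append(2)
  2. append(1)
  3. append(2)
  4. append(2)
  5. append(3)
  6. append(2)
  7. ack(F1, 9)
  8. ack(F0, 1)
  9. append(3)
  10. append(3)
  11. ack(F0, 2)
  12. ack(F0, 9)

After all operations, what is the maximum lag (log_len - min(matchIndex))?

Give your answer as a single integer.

Answer: 9

Derivation:
Op 1: append 2 -> log_len=2
Op 2: append 1 -> log_len=3
Op 3: append 2 -> log_len=5
Op 4: append 2 -> log_len=7
Op 5: append 3 -> log_len=10
Op 6: append 2 -> log_len=12
Op 7: F1 acks idx 9 -> match: F0=0 F1=9; commitIndex=9
Op 8: F0 acks idx 1 -> match: F0=1 F1=9; commitIndex=9
Op 9: append 3 -> log_len=15
Op 10: append 3 -> log_len=18
Op 11: F0 acks idx 2 -> match: F0=2 F1=9; commitIndex=9
Op 12: F0 acks idx 9 -> match: F0=9 F1=9; commitIndex=9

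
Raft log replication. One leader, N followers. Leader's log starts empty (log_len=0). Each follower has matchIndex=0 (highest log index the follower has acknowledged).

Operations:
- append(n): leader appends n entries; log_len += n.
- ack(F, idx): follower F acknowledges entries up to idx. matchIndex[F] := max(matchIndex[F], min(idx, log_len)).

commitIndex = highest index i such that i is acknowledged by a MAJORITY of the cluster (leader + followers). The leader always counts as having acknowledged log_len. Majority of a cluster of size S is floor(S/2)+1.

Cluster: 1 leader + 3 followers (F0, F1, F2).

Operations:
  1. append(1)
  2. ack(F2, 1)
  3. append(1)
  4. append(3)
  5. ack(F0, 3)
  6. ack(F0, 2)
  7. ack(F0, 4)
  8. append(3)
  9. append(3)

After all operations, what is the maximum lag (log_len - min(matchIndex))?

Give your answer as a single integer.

Answer: 11

Derivation:
Op 1: append 1 -> log_len=1
Op 2: F2 acks idx 1 -> match: F0=0 F1=0 F2=1; commitIndex=0
Op 3: append 1 -> log_len=2
Op 4: append 3 -> log_len=5
Op 5: F0 acks idx 3 -> match: F0=3 F1=0 F2=1; commitIndex=1
Op 6: F0 acks idx 2 -> match: F0=3 F1=0 F2=1; commitIndex=1
Op 7: F0 acks idx 4 -> match: F0=4 F1=0 F2=1; commitIndex=1
Op 8: append 3 -> log_len=8
Op 9: append 3 -> log_len=11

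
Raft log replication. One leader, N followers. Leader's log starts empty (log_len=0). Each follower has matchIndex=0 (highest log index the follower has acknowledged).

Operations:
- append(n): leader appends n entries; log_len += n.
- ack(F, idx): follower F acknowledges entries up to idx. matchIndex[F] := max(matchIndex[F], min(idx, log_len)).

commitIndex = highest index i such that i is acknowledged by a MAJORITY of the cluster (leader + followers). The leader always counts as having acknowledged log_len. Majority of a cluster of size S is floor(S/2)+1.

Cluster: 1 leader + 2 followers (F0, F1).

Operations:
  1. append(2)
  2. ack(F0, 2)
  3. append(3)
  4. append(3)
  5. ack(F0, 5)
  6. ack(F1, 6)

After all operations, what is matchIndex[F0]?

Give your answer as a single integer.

Answer: 5

Derivation:
Op 1: append 2 -> log_len=2
Op 2: F0 acks idx 2 -> match: F0=2 F1=0; commitIndex=2
Op 3: append 3 -> log_len=5
Op 4: append 3 -> log_len=8
Op 5: F0 acks idx 5 -> match: F0=5 F1=0; commitIndex=5
Op 6: F1 acks idx 6 -> match: F0=5 F1=6; commitIndex=6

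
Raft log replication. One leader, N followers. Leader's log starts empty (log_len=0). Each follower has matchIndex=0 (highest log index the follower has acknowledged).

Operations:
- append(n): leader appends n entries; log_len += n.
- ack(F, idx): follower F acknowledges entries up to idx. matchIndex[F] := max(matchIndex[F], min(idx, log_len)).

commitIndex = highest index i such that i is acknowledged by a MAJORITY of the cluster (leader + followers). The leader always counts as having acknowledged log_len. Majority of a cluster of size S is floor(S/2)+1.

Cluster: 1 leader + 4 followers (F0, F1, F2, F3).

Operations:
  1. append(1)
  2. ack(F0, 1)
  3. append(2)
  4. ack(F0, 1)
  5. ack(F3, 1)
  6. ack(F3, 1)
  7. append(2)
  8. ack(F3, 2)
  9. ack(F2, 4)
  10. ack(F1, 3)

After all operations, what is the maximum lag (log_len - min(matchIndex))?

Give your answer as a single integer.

Op 1: append 1 -> log_len=1
Op 2: F0 acks idx 1 -> match: F0=1 F1=0 F2=0 F3=0; commitIndex=0
Op 3: append 2 -> log_len=3
Op 4: F0 acks idx 1 -> match: F0=1 F1=0 F2=0 F3=0; commitIndex=0
Op 5: F3 acks idx 1 -> match: F0=1 F1=0 F2=0 F3=1; commitIndex=1
Op 6: F3 acks idx 1 -> match: F0=1 F1=0 F2=0 F3=1; commitIndex=1
Op 7: append 2 -> log_len=5
Op 8: F3 acks idx 2 -> match: F0=1 F1=0 F2=0 F3=2; commitIndex=1
Op 9: F2 acks idx 4 -> match: F0=1 F1=0 F2=4 F3=2; commitIndex=2
Op 10: F1 acks idx 3 -> match: F0=1 F1=3 F2=4 F3=2; commitIndex=3

Answer: 4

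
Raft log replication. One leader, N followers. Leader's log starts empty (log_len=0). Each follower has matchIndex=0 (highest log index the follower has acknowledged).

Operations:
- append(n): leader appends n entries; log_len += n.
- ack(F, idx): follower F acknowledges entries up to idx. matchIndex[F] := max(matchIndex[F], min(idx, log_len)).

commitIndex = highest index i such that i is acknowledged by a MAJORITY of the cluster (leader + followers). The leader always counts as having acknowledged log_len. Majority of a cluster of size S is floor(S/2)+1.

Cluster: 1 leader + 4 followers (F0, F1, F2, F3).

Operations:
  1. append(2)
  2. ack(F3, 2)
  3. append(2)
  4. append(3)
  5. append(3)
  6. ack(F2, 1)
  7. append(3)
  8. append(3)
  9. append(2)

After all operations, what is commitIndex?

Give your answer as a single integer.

Op 1: append 2 -> log_len=2
Op 2: F3 acks idx 2 -> match: F0=0 F1=0 F2=0 F3=2; commitIndex=0
Op 3: append 2 -> log_len=4
Op 4: append 3 -> log_len=7
Op 5: append 3 -> log_len=10
Op 6: F2 acks idx 1 -> match: F0=0 F1=0 F2=1 F3=2; commitIndex=1
Op 7: append 3 -> log_len=13
Op 8: append 3 -> log_len=16
Op 9: append 2 -> log_len=18

Answer: 1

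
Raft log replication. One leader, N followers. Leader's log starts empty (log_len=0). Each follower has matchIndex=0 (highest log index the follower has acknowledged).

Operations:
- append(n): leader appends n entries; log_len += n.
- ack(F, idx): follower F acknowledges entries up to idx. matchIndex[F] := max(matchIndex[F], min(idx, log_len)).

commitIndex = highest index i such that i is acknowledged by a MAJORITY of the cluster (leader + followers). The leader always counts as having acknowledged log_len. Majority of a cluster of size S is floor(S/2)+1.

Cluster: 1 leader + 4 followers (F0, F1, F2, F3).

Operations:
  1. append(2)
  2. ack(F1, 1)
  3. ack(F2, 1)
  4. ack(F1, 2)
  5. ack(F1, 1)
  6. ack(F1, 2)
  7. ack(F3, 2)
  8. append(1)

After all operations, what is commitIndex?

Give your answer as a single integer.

Op 1: append 2 -> log_len=2
Op 2: F1 acks idx 1 -> match: F0=0 F1=1 F2=0 F3=0; commitIndex=0
Op 3: F2 acks idx 1 -> match: F0=0 F1=1 F2=1 F3=0; commitIndex=1
Op 4: F1 acks idx 2 -> match: F0=0 F1=2 F2=1 F3=0; commitIndex=1
Op 5: F1 acks idx 1 -> match: F0=0 F1=2 F2=1 F3=0; commitIndex=1
Op 6: F1 acks idx 2 -> match: F0=0 F1=2 F2=1 F3=0; commitIndex=1
Op 7: F3 acks idx 2 -> match: F0=0 F1=2 F2=1 F3=2; commitIndex=2
Op 8: append 1 -> log_len=3

Answer: 2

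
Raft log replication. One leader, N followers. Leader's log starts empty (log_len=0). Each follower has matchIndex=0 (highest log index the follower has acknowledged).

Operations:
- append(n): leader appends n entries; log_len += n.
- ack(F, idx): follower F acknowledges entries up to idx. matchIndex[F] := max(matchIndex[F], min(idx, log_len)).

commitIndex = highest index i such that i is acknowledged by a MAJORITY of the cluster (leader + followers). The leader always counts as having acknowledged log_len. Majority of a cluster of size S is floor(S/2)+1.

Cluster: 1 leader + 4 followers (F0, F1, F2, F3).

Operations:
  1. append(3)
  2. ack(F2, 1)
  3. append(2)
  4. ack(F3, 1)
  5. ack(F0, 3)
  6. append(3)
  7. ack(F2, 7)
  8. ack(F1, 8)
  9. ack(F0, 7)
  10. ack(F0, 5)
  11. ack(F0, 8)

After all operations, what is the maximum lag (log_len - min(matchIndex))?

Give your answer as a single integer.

Answer: 7

Derivation:
Op 1: append 3 -> log_len=3
Op 2: F2 acks idx 1 -> match: F0=0 F1=0 F2=1 F3=0; commitIndex=0
Op 3: append 2 -> log_len=5
Op 4: F3 acks idx 1 -> match: F0=0 F1=0 F2=1 F3=1; commitIndex=1
Op 5: F0 acks idx 3 -> match: F0=3 F1=0 F2=1 F3=1; commitIndex=1
Op 6: append 3 -> log_len=8
Op 7: F2 acks idx 7 -> match: F0=3 F1=0 F2=7 F3=1; commitIndex=3
Op 8: F1 acks idx 8 -> match: F0=3 F1=8 F2=7 F3=1; commitIndex=7
Op 9: F0 acks idx 7 -> match: F0=7 F1=8 F2=7 F3=1; commitIndex=7
Op 10: F0 acks idx 5 -> match: F0=7 F1=8 F2=7 F3=1; commitIndex=7
Op 11: F0 acks idx 8 -> match: F0=8 F1=8 F2=7 F3=1; commitIndex=8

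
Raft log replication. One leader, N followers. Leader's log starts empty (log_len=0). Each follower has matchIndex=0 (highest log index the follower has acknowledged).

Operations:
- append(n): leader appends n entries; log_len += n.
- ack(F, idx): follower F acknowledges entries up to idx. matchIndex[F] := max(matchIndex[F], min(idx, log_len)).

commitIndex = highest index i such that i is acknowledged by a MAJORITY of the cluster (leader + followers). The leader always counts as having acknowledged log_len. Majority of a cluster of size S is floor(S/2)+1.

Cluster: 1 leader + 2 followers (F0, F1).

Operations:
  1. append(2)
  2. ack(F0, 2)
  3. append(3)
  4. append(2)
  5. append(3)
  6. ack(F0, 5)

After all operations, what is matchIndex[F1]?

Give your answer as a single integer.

Op 1: append 2 -> log_len=2
Op 2: F0 acks idx 2 -> match: F0=2 F1=0; commitIndex=2
Op 3: append 3 -> log_len=5
Op 4: append 2 -> log_len=7
Op 5: append 3 -> log_len=10
Op 6: F0 acks idx 5 -> match: F0=5 F1=0; commitIndex=5

Answer: 0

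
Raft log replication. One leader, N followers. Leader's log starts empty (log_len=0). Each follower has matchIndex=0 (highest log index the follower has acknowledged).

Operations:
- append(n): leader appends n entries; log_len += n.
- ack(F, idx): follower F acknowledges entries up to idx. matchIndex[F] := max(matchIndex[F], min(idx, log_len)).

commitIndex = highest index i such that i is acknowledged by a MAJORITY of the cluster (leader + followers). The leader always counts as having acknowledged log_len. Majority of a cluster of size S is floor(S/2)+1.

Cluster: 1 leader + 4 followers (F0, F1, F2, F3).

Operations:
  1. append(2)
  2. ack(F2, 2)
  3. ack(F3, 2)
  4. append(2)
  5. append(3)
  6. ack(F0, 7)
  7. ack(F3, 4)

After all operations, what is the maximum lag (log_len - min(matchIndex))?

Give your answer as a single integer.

Answer: 7

Derivation:
Op 1: append 2 -> log_len=2
Op 2: F2 acks idx 2 -> match: F0=0 F1=0 F2=2 F3=0; commitIndex=0
Op 3: F3 acks idx 2 -> match: F0=0 F1=0 F2=2 F3=2; commitIndex=2
Op 4: append 2 -> log_len=4
Op 5: append 3 -> log_len=7
Op 6: F0 acks idx 7 -> match: F0=7 F1=0 F2=2 F3=2; commitIndex=2
Op 7: F3 acks idx 4 -> match: F0=7 F1=0 F2=2 F3=4; commitIndex=4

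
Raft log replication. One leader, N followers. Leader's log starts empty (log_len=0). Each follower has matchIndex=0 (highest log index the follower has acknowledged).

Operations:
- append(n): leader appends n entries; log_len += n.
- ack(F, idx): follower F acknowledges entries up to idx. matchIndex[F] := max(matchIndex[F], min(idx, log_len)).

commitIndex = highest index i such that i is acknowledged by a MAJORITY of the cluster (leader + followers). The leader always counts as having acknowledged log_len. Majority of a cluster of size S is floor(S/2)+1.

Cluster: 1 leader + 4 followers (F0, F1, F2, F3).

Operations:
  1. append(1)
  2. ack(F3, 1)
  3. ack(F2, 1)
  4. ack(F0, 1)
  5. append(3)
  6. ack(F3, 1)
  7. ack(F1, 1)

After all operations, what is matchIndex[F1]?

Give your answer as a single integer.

Op 1: append 1 -> log_len=1
Op 2: F3 acks idx 1 -> match: F0=0 F1=0 F2=0 F3=1; commitIndex=0
Op 3: F2 acks idx 1 -> match: F0=0 F1=0 F2=1 F3=1; commitIndex=1
Op 4: F0 acks idx 1 -> match: F0=1 F1=0 F2=1 F3=1; commitIndex=1
Op 5: append 3 -> log_len=4
Op 6: F3 acks idx 1 -> match: F0=1 F1=0 F2=1 F3=1; commitIndex=1
Op 7: F1 acks idx 1 -> match: F0=1 F1=1 F2=1 F3=1; commitIndex=1

Answer: 1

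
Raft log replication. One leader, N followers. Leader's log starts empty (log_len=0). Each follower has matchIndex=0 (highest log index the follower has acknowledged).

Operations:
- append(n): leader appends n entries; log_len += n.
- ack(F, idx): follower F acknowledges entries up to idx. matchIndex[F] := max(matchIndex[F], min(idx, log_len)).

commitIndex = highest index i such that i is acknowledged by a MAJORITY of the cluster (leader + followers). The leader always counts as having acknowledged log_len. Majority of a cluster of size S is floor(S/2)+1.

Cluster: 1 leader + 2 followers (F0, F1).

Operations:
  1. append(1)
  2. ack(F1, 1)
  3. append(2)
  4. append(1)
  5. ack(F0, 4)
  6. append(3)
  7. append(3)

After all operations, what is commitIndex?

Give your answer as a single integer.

Op 1: append 1 -> log_len=1
Op 2: F1 acks idx 1 -> match: F0=0 F1=1; commitIndex=1
Op 3: append 2 -> log_len=3
Op 4: append 1 -> log_len=4
Op 5: F0 acks idx 4 -> match: F0=4 F1=1; commitIndex=4
Op 6: append 3 -> log_len=7
Op 7: append 3 -> log_len=10

Answer: 4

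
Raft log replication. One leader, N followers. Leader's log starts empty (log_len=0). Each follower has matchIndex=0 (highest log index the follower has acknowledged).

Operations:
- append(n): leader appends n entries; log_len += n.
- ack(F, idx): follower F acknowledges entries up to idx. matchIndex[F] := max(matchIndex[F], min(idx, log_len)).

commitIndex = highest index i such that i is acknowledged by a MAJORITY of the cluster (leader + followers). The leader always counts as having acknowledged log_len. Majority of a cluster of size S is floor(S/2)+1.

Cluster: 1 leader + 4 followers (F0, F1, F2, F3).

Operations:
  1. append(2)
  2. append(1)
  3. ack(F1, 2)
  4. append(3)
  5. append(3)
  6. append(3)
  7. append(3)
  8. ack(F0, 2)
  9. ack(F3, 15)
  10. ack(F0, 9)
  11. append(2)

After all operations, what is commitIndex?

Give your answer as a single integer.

Answer: 9

Derivation:
Op 1: append 2 -> log_len=2
Op 2: append 1 -> log_len=3
Op 3: F1 acks idx 2 -> match: F0=0 F1=2 F2=0 F3=0; commitIndex=0
Op 4: append 3 -> log_len=6
Op 5: append 3 -> log_len=9
Op 6: append 3 -> log_len=12
Op 7: append 3 -> log_len=15
Op 8: F0 acks idx 2 -> match: F0=2 F1=2 F2=0 F3=0; commitIndex=2
Op 9: F3 acks idx 15 -> match: F0=2 F1=2 F2=0 F3=15; commitIndex=2
Op 10: F0 acks idx 9 -> match: F0=9 F1=2 F2=0 F3=15; commitIndex=9
Op 11: append 2 -> log_len=17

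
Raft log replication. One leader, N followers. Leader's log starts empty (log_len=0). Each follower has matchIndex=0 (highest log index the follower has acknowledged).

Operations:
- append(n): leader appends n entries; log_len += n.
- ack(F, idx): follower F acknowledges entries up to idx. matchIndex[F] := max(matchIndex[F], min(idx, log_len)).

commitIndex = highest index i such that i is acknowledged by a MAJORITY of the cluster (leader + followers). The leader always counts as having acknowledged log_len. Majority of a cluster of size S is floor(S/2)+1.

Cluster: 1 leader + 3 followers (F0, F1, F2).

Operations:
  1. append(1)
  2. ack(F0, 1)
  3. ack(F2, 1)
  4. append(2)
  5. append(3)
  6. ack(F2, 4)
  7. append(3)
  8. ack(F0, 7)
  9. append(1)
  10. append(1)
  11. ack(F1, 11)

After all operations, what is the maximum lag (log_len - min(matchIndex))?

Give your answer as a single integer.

Answer: 7

Derivation:
Op 1: append 1 -> log_len=1
Op 2: F0 acks idx 1 -> match: F0=1 F1=0 F2=0; commitIndex=0
Op 3: F2 acks idx 1 -> match: F0=1 F1=0 F2=1; commitIndex=1
Op 4: append 2 -> log_len=3
Op 5: append 3 -> log_len=6
Op 6: F2 acks idx 4 -> match: F0=1 F1=0 F2=4; commitIndex=1
Op 7: append 3 -> log_len=9
Op 8: F0 acks idx 7 -> match: F0=7 F1=0 F2=4; commitIndex=4
Op 9: append 1 -> log_len=10
Op 10: append 1 -> log_len=11
Op 11: F1 acks idx 11 -> match: F0=7 F1=11 F2=4; commitIndex=7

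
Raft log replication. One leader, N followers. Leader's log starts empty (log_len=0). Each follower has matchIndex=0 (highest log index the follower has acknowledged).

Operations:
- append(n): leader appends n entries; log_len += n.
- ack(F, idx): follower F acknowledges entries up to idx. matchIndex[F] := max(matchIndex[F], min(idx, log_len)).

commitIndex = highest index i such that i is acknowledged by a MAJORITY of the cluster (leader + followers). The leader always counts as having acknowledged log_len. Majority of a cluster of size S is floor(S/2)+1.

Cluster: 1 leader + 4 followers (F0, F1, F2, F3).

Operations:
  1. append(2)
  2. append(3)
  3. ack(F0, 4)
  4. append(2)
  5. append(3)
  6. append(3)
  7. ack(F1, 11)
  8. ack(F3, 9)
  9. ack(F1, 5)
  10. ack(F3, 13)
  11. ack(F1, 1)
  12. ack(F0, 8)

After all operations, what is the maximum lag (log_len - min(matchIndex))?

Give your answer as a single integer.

Op 1: append 2 -> log_len=2
Op 2: append 3 -> log_len=5
Op 3: F0 acks idx 4 -> match: F0=4 F1=0 F2=0 F3=0; commitIndex=0
Op 4: append 2 -> log_len=7
Op 5: append 3 -> log_len=10
Op 6: append 3 -> log_len=13
Op 7: F1 acks idx 11 -> match: F0=4 F1=11 F2=0 F3=0; commitIndex=4
Op 8: F3 acks idx 9 -> match: F0=4 F1=11 F2=0 F3=9; commitIndex=9
Op 9: F1 acks idx 5 -> match: F0=4 F1=11 F2=0 F3=9; commitIndex=9
Op 10: F3 acks idx 13 -> match: F0=4 F1=11 F2=0 F3=13; commitIndex=11
Op 11: F1 acks idx 1 -> match: F0=4 F1=11 F2=0 F3=13; commitIndex=11
Op 12: F0 acks idx 8 -> match: F0=8 F1=11 F2=0 F3=13; commitIndex=11

Answer: 13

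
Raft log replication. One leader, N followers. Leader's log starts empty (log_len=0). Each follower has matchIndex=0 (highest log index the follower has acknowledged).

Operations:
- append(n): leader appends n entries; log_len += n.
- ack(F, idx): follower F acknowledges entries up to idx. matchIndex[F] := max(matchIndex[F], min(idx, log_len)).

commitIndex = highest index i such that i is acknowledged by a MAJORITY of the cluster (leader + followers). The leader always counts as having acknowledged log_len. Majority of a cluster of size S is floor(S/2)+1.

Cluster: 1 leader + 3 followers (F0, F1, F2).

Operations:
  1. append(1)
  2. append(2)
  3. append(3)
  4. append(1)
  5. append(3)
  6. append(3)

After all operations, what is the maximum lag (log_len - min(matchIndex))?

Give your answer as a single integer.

Op 1: append 1 -> log_len=1
Op 2: append 2 -> log_len=3
Op 3: append 3 -> log_len=6
Op 4: append 1 -> log_len=7
Op 5: append 3 -> log_len=10
Op 6: append 3 -> log_len=13

Answer: 13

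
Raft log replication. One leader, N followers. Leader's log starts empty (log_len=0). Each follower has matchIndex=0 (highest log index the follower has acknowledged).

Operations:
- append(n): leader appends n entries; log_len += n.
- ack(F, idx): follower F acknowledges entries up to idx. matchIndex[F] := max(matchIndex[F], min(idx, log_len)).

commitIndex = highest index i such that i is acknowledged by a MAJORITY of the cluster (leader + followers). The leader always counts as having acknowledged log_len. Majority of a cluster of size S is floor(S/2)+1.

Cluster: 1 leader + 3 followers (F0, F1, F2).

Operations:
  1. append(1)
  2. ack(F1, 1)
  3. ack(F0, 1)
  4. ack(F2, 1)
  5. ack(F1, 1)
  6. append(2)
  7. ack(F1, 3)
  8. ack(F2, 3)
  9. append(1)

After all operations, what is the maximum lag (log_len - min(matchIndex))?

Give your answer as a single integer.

Answer: 3

Derivation:
Op 1: append 1 -> log_len=1
Op 2: F1 acks idx 1 -> match: F0=0 F1=1 F2=0; commitIndex=0
Op 3: F0 acks idx 1 -> match: F0=1 F1=1 F2=0; commitIndex=1
Op 4: F2 acks idx 1 -> match: F0=1 F1=1 F2=1; commitIndex=1
Op 5: F1 acks idx 1 -> match: F0=1 F1=1 F2=1; commitIndex=1
Op 6: append 2 -> log_len=3
Op 7: F1 acks idx 3 -> match: F0=1 F1=3 F2=1; commitIndex=1
Op 8: F2 acks idx 3 -> match: F0=1 F1=3 F2=3; commitIndex=3
Op 9: append 1 -> log_len=4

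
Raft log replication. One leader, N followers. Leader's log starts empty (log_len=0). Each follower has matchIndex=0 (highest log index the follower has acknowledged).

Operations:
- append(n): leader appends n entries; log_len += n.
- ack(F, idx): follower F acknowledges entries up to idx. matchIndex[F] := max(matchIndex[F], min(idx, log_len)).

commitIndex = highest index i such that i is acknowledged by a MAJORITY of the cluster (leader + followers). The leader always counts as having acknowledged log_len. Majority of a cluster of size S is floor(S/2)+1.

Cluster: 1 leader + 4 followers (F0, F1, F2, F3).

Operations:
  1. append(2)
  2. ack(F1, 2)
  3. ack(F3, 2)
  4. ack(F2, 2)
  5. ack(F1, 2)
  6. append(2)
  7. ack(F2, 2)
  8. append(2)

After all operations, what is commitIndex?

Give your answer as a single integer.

Op 1: append 2 -> log_len=2
Op 2: F1 acks idx 2 -> match: F0=0 F1=2 F2=0 F3=0; commitIndex=0
Op 3: F3 acks idx 2 -> match: F0=0 F1=2 F2=0 F3=2; commitIndex=2
Op 4: F2 acks idx 2 -> match: F0=0 F1=2 F2=2 F3=2; commitIndex=2
Op 5: F1 acks idx 2 -> match: F0=0 F1=2 F2=2 F3=2; commitIndex=2
Op 6: append 2 -> log_len=4
Op 7: F2 acks idx 2 -> match: F0=0 F1=2 F2=2 F3=2; commitIndex=2
Op 8: append 2 -> log_len=6

Answer: 2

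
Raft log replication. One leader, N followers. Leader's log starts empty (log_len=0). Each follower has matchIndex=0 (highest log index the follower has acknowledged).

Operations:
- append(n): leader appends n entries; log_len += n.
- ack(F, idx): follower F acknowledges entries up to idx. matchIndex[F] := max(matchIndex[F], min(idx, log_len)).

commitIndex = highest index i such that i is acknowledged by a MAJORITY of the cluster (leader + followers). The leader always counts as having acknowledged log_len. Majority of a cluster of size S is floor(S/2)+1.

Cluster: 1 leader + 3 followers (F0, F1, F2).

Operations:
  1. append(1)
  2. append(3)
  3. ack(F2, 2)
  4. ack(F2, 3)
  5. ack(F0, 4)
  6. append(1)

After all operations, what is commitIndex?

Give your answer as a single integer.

Answer: 3

Derivation:
Op 1: append 1 -> log_len=1
Op 2: append 3 -> log_len=4
Op 3: F2 acks idx 2 -> match: F0=0 F1=0 F2=2; commitIndex=0
Op 4: F2 acks idx 3 -> match: F0=0 F1=0 F2=3; commitIndex=0
Op 5: F0 acks idx 4 -> match: F0=4 F1=0 F2=3; commitIndex=3
Op 6: append 1 -> log_len=5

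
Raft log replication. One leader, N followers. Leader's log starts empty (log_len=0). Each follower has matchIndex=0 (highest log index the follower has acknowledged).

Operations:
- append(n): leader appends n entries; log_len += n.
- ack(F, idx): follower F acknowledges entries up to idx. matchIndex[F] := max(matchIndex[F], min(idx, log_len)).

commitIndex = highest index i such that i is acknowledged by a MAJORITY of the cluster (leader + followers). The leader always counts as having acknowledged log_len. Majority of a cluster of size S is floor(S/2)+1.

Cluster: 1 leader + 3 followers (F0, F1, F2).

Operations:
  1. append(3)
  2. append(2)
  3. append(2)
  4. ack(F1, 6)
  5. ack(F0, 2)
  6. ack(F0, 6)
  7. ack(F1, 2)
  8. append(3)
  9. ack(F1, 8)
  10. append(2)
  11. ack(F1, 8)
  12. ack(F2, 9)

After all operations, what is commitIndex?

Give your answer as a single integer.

Answer: 8

Derivation:
Op 1: append 3 -> log_len=3
Op 2: append 2 -> log_len=5
Op 3: append 2 -> log_len=7
Op 4: F1 acks idx 6 -> match: F0=0 F1=6 F2=0; commitIndex=0
Op 5: F0 acks idx 2 -> match: F0=2 F1=6 F2=0; commitIndex=2
Op 6: F0 acks idx 6 -> match: F0=6 F1=6 F2=0; commitIndex=6
Op 7: F1 acks idx 2 -> match: F0=6 F1=6 F2=0; commitIndex=6
Op 8: append 3 -> log_len=10
Op 9: F1 acks idx 8 -> match: F0=6 F1=8 F2=0; commitIndex=6
Op 10: append 2 -> log_len=12
Op 11: F1 acks idx 8 -> match: F0=6 F1=8 F2=0; commitIndex=6
Op 12: F2 acks idx 9 -> match: F0=6 F1=8 F2=9; commitIndex=8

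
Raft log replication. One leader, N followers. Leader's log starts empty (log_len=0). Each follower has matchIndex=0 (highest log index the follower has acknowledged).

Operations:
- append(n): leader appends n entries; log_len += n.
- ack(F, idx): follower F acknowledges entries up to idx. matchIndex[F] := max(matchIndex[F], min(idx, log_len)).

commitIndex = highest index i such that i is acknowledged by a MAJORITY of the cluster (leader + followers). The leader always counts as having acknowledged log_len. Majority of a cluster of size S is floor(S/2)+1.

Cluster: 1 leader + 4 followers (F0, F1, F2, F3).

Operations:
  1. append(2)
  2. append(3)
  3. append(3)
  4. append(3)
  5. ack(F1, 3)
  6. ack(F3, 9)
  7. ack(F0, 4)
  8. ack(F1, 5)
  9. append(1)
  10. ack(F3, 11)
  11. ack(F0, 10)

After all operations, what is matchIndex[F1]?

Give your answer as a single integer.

Answer: 5

Derivation:
Op 1: append 2 -> log_len=2
Op 2: append 3 -> log_len=5
Op 3: append 3 -> log_len=8
Op 4: append 3 -> log_len=11
Op 5: F1 acks idx 3 -> match: F0=0 F1=3 F2=0 F3=0; commitIndex=0
Op 6: F3 acks idx 9 -> match: F0=0 F1=3 F2=0 F3=9; commitIndex=3
Op 7: F0 acks idx 4 -> match: F0=4 F1=3 F2=0 F3=9; commitIndex=4
Op 8: F1 acks idx 5 -> match: F0=4 F1=5 F2=0 F3=9; commitIndex=5
Op 9: append 1 -> log_len=12
Op 10: F3 acks idx 11 -> match: F0=4 F1=5 F2=0 F3=11; commitIndex=5
Op 11: F0 acks idx 10 -> match: F0=10 F1=5 F2=0 F3=11; commitIndex=10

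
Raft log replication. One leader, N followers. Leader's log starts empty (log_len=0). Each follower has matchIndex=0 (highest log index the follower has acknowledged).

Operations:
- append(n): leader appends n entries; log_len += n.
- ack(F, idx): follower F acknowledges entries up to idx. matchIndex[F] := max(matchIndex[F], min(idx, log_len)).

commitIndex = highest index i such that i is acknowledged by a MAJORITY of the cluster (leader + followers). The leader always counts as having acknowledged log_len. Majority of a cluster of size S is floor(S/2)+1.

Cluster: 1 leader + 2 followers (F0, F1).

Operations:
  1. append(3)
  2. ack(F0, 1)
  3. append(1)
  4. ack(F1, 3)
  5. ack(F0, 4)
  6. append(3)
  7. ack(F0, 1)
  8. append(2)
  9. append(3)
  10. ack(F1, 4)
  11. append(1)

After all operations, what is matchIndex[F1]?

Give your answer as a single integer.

Op 1: append 3 -> log_len=3
Op 2: F0 acks idx 1 -> match: F0=1 F1=0; commitIndex=1
Op 3: append 1 -> log_len=4
Op 4: F1 acks idx 3 -> match: F0=1 F1=3; commitIndex=3
Op 5: F0 acks idx 4 -> match: F0=4 F1=3; commitIndex=4
Op 6: append 3 -> log_len=7
Op 7: F0 acks idx 1 -> match: F0=4 F1=3; commitIndex=4
Op 8: append 2 -> log_len=9
Op 9: append 3 -> log_len=12
Op 10: F1 acks idx 4 -> match: F0=4 F1=4; commitIndex=4
Op 11: append 1 -> log_len=13

Answer: 4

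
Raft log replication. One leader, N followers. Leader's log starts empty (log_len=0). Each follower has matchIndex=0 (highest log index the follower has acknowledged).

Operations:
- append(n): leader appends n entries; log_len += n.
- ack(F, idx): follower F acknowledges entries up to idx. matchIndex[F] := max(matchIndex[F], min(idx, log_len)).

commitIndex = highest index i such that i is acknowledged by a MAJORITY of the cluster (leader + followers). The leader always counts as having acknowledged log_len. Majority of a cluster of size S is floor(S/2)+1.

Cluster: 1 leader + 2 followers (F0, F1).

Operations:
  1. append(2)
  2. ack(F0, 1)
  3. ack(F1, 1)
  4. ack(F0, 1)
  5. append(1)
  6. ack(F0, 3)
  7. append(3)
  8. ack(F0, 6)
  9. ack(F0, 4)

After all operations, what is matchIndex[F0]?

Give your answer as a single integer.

Op 1: append 2 -> log_len=2
Op 2: F0 acks idx 1 -> match: F0=1 F1=0; commitIndex=1
Op 3: F1 acks idx 1 -> match: F0=1 F1=1; commitIndex=1
Op 4: F0 acks idx 1 -> match: F0=1 F1=1; commitIndex=1
Op 5: append 1 -> log_len=3
Op 6: F0 acks idx 3 -> match: F0=3 F1=1; commitIndex=3
Op 7: append 3 -> log_len=6
Op 8: F0 acks idx 6 -> match: F0=6 F1=1; commitIndex=6
Op 9: F0 acks idx 4 -> match: F0=6 F1=1; commitIndex=6

Answer: 6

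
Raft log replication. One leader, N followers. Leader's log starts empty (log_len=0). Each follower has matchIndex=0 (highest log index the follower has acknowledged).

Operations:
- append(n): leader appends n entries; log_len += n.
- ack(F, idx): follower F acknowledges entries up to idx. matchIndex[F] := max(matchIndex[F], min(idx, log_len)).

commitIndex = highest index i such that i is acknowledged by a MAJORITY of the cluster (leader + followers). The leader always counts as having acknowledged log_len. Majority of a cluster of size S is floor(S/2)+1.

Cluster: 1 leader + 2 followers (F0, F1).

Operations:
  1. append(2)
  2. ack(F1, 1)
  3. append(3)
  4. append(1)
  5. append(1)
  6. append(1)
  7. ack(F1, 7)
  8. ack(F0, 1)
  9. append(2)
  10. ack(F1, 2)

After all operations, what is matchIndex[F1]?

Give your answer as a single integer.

Answer: 7

Derivation:
Op 1: append 2 -> log_len=2
Op 2: F1 acks idx 1 -> match: F0=0 F1=1; commitIndex=1
Op 3: append 3 -> log_len=5
Op 4: append 1 -> log_len=6
Op 5: append 1 -> log_len=7
Op 6: append 1 -> log_len=8
Op 7: F1 acks idx 7 -> match: F0=0 F1=7; commitIndex=7
Op 8: F0 acks idx 1 -> match: F0=1 F1=7; commitIndex=7
Op 9: append 2 -> log_len=10
Op 10: F1 acks idx 2 -> match: F0=1 F1=7; commitIndex=7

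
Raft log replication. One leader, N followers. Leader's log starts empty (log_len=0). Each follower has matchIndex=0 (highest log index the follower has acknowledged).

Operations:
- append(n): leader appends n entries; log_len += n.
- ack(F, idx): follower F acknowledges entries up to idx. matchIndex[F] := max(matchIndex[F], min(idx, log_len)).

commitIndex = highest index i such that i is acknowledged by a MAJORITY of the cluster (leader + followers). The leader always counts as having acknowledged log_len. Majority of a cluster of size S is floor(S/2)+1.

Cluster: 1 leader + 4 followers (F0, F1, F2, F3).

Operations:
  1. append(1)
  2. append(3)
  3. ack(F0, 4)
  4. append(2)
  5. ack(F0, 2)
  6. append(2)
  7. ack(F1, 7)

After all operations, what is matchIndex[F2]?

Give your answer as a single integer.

Answer: 0

Derivation:
Op 1: append 1 -> log_len=1
Op 2: append 3 -> log_len=4
Op 3: F0 acks idx 4 -> match: F0=4 F1=0 F2=0 F3=0; commitIndex=0
Op 4: append 2 -> log_len=6
Op 5: F0 acks idx 2 -> match: F0=4 F1=0 F2=0 F3=0; commitIndex=0
Op 6: append 2 -> log_len=8
Op 7: F1 acks idx 7 -> match: F0=4 F1=7 F2=0 F3=0; commitIndex=4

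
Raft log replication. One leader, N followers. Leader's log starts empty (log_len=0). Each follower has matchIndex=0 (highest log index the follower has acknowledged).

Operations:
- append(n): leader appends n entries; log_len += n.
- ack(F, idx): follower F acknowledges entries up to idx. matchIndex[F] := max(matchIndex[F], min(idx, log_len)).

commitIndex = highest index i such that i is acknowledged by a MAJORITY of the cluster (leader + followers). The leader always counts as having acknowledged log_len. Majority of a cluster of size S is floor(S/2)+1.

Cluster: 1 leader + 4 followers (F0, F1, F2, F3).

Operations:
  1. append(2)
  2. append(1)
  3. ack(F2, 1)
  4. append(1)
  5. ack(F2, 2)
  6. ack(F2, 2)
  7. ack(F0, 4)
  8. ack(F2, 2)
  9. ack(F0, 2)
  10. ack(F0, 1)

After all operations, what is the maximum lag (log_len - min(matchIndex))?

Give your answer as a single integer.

Answer: 4

Derivation:
Op 1: append 2 -> log_len=2
Op 2: append 1 -> log_len=3
Op 3: F2 acks idx 1 -> match: F0=0 F1=0 F2=1 F3=0; commitIndex=0
Op 4: append 1 -> log_len=4
Op 5: F2 acks idx 2 -> match: F0=0 F1=0 F2=2 F3=0; commitIndex=0
Op 6: F2 acks idx 2 -> match: F0=0 F1=0 F2=2 F3=0; commitIndex=0
Op 7: F0 acks idx 4 -> match: F0=4 F1=0 F2=2 F3=0; commitIndex=2
Op 8: F2 acks idx 2 -> match: F0=4 F1=0 F2=2 F3=0; commitIndex=2
Op 9: F0 acks idx 2 -> match: F0=4 F1=0 F2=2 F3=0; commitIndex=2
Op 10: F0 acks idx 1 -> match: F0=4 F1=0 F2=2 F3=0; commitIndex=2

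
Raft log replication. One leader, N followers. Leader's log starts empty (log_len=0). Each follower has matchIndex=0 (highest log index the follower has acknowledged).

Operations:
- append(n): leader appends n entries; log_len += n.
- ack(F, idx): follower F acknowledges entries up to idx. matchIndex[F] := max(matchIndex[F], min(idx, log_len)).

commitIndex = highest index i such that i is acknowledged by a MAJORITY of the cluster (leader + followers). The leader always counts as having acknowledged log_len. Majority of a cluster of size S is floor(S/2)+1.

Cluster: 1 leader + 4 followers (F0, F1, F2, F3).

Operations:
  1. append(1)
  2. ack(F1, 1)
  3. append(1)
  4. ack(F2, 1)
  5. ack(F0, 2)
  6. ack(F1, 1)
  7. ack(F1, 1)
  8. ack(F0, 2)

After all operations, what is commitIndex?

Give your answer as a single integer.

Op 1: append 1 -> log_len=1
Op 2: F1 acks idx 1 -> match: F0=0 F1=1 F2=0 F3=0; commitIndex=0
Op 3: append 1 -> log_len=2
Op 4: F2 acks idx 1 -> match: F0=0 F1=1 F2=1 F3=0; commitIndex=1
Op 5: F0 acks idx 2 -> match: F0=2 F1=1 F2=1 F3=0; commitIndex=1
Op 6: F1 acks idx 1 -> match: F0=2 F1=1 F2=1 F3=0; commitIndex=1
Op 7: F1 acks idx 1 -> match: F0=2 F1=1 F2=1 F3=0; commitIndex=1
Op 8: F0 acks idx 2 -> match: F0=2 F1=1 F2=1 F3=0; commitIndex=1

Answer: 1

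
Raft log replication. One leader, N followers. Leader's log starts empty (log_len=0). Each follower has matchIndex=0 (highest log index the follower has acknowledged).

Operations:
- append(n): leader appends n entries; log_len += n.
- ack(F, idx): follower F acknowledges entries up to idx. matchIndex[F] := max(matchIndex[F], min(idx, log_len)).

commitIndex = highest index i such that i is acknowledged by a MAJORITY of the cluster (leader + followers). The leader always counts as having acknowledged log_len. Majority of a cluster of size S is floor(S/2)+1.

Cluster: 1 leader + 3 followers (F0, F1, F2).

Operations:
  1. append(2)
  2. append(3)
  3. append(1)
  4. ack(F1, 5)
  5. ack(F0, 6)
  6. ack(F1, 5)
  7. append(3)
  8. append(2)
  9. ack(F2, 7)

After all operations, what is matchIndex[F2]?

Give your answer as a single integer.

Answer: 7

Derivation:
Op 1: append 2 -> log_len=2
Op 2: append 3 -> log_len=5
Op 3: append 1 -> log_len=6
Op 4: F1 acks idx 5 -> match: F0=0 F1=5 F2=0; commitIndex=0
Op 5: F0 acks idx 6 -> match: F0=6 F1=5 F2=0; commitIndex=5
Op 6: F1 acks idx 5 -> match: F0=6 F1=5 F2=0; commitIndex=5
Op 7: append 3 -> log_len=9
Op 8: append 2 -> log_len=11
Op 9: F2 acks idx 7 -> match: F0=6 F1=5 F2=7; commitIndex=6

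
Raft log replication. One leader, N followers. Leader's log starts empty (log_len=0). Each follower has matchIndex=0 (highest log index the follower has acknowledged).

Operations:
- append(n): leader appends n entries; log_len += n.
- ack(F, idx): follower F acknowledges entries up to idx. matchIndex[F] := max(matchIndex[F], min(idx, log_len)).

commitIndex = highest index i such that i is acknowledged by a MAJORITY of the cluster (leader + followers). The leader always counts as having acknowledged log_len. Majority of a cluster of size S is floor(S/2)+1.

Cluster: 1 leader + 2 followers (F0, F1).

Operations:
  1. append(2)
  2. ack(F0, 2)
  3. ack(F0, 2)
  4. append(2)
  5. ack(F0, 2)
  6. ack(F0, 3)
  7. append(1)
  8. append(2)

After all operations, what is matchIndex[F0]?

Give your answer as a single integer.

Answer: 3

Derivation:
Op 1: append 2 -> log_len=2
Op 2: F0 acks idx 2 -> match: F0=2 F1=0; commitIndex=2
Op 3: F0 acks idx 2 -> match: F0=2 F1=0; commitIndex=2
Op 4: append 2 -> log_len=4
Op 5: F0 acks idx 2 -> match: F0=2 F1=0; commitIndex=2
Op 6: F0 acks idx 3 -> match: F0=3 F1=0; commitIndex=3
Op 7: append 1 -> log_len=5
Op 8: append 2 -> log_len=7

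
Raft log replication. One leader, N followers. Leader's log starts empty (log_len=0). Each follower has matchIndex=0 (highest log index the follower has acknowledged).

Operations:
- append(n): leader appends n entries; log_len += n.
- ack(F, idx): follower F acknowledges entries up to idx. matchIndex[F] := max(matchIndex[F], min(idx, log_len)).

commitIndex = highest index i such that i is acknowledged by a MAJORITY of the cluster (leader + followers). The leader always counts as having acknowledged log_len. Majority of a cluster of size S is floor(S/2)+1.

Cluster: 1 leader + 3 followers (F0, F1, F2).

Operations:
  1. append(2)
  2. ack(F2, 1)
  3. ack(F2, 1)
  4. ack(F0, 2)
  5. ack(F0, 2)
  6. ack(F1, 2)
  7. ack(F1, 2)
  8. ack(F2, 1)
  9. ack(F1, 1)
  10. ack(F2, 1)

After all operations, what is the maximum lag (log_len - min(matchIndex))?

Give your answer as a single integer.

Op 1: append 2 -> log_len=2
Op 2: F2 acks idx 1 -> match: F0=0 F1=0 F2=1; commitIndex=0
Op 3: F2 acks idx 1 -> match: F0=0 F1=0 F2=1; commitIndex=0
Op 4: F0 acks idx 2 -> match: F0=2 F1=0 F2=1; commitIndex=1
Op 5: F0 acks idx 2 -> match: F0=2 F1=0 F2=1; commitIndex=1
Op 6: F1 acks idx 2 -> match: F0=2 F1=2 F2=1; commitIndex=2
Op 7: F1 acks idx 2 -> match: F0=2 F1=2 F2=1; commitIndex=2
Op 8: F2 acks idx 1 -> match: F0=2 F1=2 F2=1; commitIndex=2
Op 9: F1 acks idx 1 -> match: F0=2 F1=2 F2=1; commitIndex=2
Op 10: F2 acks idx 1 -> match: F0=2 F1=2 F2=1; commitIndex=2

Answer: 1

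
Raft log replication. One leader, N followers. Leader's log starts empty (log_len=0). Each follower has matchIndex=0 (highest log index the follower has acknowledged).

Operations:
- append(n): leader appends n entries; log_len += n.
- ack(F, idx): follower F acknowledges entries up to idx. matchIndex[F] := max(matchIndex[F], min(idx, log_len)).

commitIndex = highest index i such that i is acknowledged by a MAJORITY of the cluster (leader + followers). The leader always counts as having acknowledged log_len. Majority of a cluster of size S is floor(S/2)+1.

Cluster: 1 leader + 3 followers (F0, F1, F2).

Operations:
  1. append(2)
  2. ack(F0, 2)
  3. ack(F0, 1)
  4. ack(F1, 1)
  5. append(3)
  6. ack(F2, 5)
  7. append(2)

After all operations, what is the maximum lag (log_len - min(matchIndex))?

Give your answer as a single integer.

Answer: 6

Derivation:
Op 1: append 2 -> log_len=2
Op 2: F0 acks idx 2 -> match: F0=2 F1=0 F2=0; commitIndex=0
Op 3: F0 acks idx 1 -> match: F0=2 F1=0 F2=0; commitIndex=0
Op 4: F1 acks idx 1 -> match: F0=2 F1=1 F2=0; commitIndex=1
Op 5: append 3 -> log_len=5
Op 6: F2 acks idx 5 -> match: F0=2 F1=1 F2=5; commitIndex=2
Op 7: append 2 -> log_len=7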